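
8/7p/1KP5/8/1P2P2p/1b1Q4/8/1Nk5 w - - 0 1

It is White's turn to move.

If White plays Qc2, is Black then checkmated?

After Qc2: black king on c1; in check: yes, from the white queen on c2.
Black has 2 legal replies: Kxc2, Bxc2.
In check but a legal move exists → not checkmate.

no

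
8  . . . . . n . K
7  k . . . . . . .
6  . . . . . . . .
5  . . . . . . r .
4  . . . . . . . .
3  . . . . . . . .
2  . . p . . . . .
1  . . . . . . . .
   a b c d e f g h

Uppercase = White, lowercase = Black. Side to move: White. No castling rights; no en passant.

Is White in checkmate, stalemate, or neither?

stalemate

White to move; white king on h8.
In check: no.
King squares — g7: attacked by Rg5; h7: attacked by Nf8; g8: attacked by Rg5.
Legal moves for White: none.
Not in check and no legal moves → stalemate.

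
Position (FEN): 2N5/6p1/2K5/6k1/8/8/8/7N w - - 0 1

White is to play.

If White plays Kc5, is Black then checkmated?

no

After Kc5: black king on g5; in check: no.
Black is not in check, so this cannot be checkmate.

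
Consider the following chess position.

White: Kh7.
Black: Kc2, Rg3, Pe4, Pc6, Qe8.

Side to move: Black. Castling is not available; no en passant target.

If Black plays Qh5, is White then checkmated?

After Qh5: white king on h7; in check: yes, from the black queen on h5.
King squares — g6: attacked by Rg3; h6: attacked by Qh5; g7: attacked by Rg3; g8: attacked by Rg3; h8: attacked by Qh5.
White has no legal moves → checkmate.

yes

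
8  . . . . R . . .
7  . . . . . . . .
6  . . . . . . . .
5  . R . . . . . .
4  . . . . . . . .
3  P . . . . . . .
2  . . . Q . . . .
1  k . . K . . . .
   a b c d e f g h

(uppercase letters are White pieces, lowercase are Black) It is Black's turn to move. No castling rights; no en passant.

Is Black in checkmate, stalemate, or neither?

stalemate

Black to move; black king on a1.
In check: no.
King squares — b1: attacked by Rb5; a2: attacked by Qd2; b2: attacked by Qd2.
Legal moves for Black: none.
Not in check and no legal moves → stalemate.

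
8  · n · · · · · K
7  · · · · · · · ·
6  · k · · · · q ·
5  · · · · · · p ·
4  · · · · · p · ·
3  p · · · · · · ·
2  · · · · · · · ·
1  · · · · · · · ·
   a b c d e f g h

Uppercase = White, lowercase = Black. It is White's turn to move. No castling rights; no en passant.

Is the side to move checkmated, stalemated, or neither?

White to move; white king on h8.
In check: no.
King squares — g7: attacked by Qg6; h7: attacked by Qg6; g8: attacked by Qg6.
Legal moves for White: none.
Not in check and no legal moves → stalemate.

stalemate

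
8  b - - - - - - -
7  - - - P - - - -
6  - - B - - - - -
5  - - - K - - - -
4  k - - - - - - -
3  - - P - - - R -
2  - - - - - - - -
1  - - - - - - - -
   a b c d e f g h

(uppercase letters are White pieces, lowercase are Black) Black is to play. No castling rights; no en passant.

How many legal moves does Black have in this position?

4

Black to move; king on a4.
In check: yes, from the white bishop on c6.
Legal moves: Ka5, Kb3, Ka3, Bxc6+.
Count: 4.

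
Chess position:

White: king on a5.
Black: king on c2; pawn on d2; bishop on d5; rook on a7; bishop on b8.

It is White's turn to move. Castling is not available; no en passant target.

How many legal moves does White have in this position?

White to move; king on a5.
In check: yes, from the black rook on a7.
Legal moves: Kb6, Kb5, Kb4.
Count: 3.

3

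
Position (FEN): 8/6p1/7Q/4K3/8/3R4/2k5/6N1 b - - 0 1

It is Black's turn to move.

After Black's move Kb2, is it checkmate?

no

After Kb2: white king on e5; in check: no.
White is not in check, so this cannot be checkmate.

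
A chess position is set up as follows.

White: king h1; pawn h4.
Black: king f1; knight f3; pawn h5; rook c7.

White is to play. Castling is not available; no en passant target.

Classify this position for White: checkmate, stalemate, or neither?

stalemate

White to move; white king on h1.
In check: no.
King squares — g1: attacked by Kf1; g2: attacked by Kf1; h2: attacked by Nf3.
Legal moves for White: none.
Not in check and no legal moves → stalemate.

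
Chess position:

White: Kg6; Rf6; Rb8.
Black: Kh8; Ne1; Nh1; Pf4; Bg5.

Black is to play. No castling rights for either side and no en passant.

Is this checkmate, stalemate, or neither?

checkmate

Black to move; black king on h8.
In check: yes, from the white rook on b8.
King squares — g7: attacked by Kg6; h7: attacked by Kg6; g8: attacked by Rb8.
Legal moves for Black: none.
In check with no legal moves → checkmate.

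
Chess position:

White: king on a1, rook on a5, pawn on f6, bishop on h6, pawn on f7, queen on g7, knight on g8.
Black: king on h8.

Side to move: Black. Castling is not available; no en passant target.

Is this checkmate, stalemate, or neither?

Black to move; black king on h8.
In check: yes, from the white queen on g7.
King squares — g7: attacked by Pf6; h7: attacked by Qg7; g8: attacked by Pf7.
Legal moves for Black: none.
In check with no legal moves → checkmate.

checkmate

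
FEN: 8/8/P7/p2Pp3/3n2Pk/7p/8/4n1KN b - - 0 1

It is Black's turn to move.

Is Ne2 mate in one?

no

After Ne2: white king on g1; in check: yes, from the black knight on e2.
White has 3 legal replies: Kh2, Kf2, Kf1.
In check but a legal move exists → not checkmate.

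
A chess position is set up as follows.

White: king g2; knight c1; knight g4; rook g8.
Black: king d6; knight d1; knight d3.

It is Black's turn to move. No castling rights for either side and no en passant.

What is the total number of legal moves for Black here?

Black to move; king on d6.
In check: no.
Legal moves: Ke7, Kd7, Kc7, Ke6, Kc6, Kd5, Kc5, Ne5, Nc5, Nf4+, Nb4, N3f2, N3b2, Ne1+, Nxc1, Ne3+, Nc3, N1f2, N1b2.
Count: 19.

19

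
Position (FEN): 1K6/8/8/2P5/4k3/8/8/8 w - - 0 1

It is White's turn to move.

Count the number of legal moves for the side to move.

6

White to move; king on b8.
In check: no.
Legal moves: Kc8, Ka8, Kc7, Kb7, Ka7, c6.
Count: 6.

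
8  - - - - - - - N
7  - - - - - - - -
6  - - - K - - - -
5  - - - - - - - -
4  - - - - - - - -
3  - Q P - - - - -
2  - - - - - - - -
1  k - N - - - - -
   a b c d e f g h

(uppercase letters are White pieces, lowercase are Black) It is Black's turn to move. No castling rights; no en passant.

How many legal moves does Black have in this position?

Black to move; king on a1.
In check: no.
Legal moves: none.
Count: 0.

0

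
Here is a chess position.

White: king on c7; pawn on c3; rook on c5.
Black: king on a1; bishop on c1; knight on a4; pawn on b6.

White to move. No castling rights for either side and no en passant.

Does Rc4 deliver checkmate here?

no

After Rc4: black king on a1; in check: no.
Black is not in check, so this cannot be checkmate.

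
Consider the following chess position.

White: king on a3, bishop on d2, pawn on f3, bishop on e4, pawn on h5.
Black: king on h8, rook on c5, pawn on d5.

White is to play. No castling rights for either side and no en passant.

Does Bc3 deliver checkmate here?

After Bc3: black king on h8; in check: yes, from the white bishop on c3.
Black has 3 legal replies: Kg8, Rxc3+, d4.
In check but a legal move exists → not checkmate.

no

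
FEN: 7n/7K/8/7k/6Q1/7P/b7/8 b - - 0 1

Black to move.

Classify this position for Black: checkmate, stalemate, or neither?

checkmate

Black to move; black king on h5.
In check: yes, from the white queen on g4.
King squares — g4: attacked by Ph3; h4: attacked by Qg4; g5: attacked by Qg4; g6: attacked by Qg4; h6: attacked by Kh7.
Legal moves for Black: none.
In check with no legal moves → checkmate.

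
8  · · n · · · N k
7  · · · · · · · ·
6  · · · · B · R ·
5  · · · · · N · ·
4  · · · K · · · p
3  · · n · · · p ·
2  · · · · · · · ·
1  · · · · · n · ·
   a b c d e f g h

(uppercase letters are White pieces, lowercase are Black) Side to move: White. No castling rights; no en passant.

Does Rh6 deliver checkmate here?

yes

After Rh6: black king on h8; in check: yes, from the white rook on h6.
King squares — g7: attacked by Nf5; h7: attacked by Rh6; g8: attacked by Be6.
Black has no legal moves → checkmate.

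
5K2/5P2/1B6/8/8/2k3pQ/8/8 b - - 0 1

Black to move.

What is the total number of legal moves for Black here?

Black to move; king on c3.
In check: no.
Legal moves: Kc4, Kb4, Kd3, Kb3, Kd2, Kc2, Kb2.
Count: 7.

7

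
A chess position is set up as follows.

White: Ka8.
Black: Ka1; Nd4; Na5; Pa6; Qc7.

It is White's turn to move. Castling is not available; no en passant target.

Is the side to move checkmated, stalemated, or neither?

White to move; white king on a8.
In check: no.
King squares — a7: attacked by Qc7; b7: attacked by Na5; b8: attacked by Qc7.
Legal moves for White: none.
Not in check and no legal moves → stalemate.

stalemate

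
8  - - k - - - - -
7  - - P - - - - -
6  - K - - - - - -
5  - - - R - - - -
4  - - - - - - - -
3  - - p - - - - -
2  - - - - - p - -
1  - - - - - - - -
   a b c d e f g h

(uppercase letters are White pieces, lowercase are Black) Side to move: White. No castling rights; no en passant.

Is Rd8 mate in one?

After Rd8: black king on c8; in check: yes, from the white rook on d8.
King squares — b7: attacked by Kb6; c7: attacked by Kb6; d7: attacked by Rd8; b8: attacked by Pc7; d8: attacked by Pc7.
Black has no legal moves → checkmate.

yes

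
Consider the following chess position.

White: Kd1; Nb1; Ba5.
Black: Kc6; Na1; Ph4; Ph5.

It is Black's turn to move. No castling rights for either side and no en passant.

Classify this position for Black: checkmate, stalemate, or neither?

Black to move; black king on c6.
In check: no.
Legal moves for Black: Kd7, Kb7, Kd6, Kd5, Kc5, Kb5, Nb3, Nc2, h3.
Black has 9 legal moves and is not in check → neither.

neither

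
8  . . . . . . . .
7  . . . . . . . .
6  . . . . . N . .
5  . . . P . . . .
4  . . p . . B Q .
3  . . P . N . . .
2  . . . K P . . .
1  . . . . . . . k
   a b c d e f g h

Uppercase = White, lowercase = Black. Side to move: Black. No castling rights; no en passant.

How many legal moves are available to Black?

0

Black to move; king on h1.
In check: no.
Legal moves: none.
Count: 0.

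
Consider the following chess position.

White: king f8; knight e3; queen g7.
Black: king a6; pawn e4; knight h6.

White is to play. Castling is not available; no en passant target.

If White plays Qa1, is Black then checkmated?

no

After Qa1: black king on a6; in check: yes, from the white queen on a1.
Black has 3 legal replies: Kb7, Kb6, Kb5.
In check but a legal move exists → not checkmate.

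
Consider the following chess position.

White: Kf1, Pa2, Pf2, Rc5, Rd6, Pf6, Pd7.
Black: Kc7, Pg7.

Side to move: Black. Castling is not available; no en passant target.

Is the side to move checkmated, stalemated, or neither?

Black to move; black king on c7.
In check: yes, from the white rook on c5.
Legal moves for Black: Kd8, Kb8, Kb7, Kxd6.
Black is in check but has 4 legal moves → neither.

neither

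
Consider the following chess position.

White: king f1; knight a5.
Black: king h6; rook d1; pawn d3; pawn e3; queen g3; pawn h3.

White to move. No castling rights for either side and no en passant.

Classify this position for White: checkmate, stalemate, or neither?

checkmate

White to move; white king on f1.
In check: yes, from the black rook on d1.
King squares — e1: attacked by Rd1; g1: attacked by Rd1; e2: attacked by Pd3; f2: attacked by Pe3; g2: attacked by Qg3.
Legal moves for White: none.
In check with no legal moves → checkmate.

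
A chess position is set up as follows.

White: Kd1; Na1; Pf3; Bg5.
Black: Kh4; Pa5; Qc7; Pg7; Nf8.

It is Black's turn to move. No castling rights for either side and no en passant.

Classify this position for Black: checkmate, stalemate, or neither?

Black to move; black king on h4.
In check: yes, from the white bishop on g5.
King squares — g3: available; h3: available; g4: attacked by Pf3; g5: available; h5: available.
Legal moves for Black: Kh5, Kxg5, Kh3, Kg3.
Black is in check but has 4 legal moves → neither.

neither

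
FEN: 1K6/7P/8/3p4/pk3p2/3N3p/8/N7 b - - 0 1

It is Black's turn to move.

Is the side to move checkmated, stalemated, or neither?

Black to move; black king on b4.
In check: yes, from the white knight on d3.
King squares — a3: available; b3: attacked by Na1; c3: available; a4: own pawn; c4: available; a5: available; b5: available; c5: attacked by Nd3.
Legal moves for Black: Kb5, Ka5, Kc4, Kc3, Ka3.
Black is in check but has 5 legal moves → neither.

neither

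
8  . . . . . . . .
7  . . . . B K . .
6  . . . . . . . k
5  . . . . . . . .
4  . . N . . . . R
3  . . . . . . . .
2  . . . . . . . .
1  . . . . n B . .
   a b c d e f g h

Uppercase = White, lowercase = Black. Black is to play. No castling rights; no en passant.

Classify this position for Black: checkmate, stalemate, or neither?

Black to move; black king on h6.
In check: yes, from the white rook on h4.
King squares — g5: attacked by Be7; h5: attacked by Rh4; g6: attacked by Kf7; g7: attacked by Kf7; h7: attacked by Rh4.
Legal moves for Black: none.
In check with no legal moves → checkmate.

checkmate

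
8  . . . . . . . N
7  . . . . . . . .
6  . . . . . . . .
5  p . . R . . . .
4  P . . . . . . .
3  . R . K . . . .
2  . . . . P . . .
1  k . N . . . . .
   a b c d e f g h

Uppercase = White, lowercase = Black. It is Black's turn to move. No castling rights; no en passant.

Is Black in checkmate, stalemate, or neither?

stalemate

Black to move; black king on a1.
In check: no.
King squares — b1: attacked by Rb3; a2: attacked by Nc1; b2: attacked by Rb3.
Legal moves for Black: none.
Not in check and no legal moves → stalemate.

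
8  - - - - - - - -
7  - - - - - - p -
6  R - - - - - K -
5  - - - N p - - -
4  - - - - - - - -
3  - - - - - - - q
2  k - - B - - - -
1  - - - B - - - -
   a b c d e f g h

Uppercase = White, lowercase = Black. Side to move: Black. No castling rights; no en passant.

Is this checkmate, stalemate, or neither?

Black to move; black king on a2.
In check: yes, from the white rook on a6.
King squares — a1: attacked by Ra6; b1: available; b2: available; a3: attacked by Ra6; b3: attacked by Bd1.
Legal moves for Black: Kb2, Kb1, Qa3.
Black is in check but has 3 legal moves → neither.

neither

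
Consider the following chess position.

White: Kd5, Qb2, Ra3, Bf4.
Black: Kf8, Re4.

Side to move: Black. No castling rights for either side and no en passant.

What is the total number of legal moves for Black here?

Black to move; king on f8.
In check: no.
Legal moves: Kg8, Ke8, Kf7, Ke7, Re8, Re7, Re6, Re5+, Rxf4, Rd4+, Rc4, Rb4, Ra4, Re3, Re2, Re1.
Count: 16.

16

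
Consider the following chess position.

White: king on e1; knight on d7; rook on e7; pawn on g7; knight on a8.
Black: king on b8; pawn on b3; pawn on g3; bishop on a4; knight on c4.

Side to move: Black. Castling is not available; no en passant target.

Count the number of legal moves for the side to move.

Black to move; king on b8.
In check: yes, from the white knight on d7.
Legal moves: Kc8, Kxa8, Kb7, Ka7, Bxd7.
Count: 5.

5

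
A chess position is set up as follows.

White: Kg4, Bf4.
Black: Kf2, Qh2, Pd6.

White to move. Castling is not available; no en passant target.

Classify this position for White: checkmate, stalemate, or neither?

neither

White to move; white king on g4.
In check: no.
Legal moves for White: Kg5, Kf5, Bh6, Bxd6, Bg5, Be5, Bg3+, Be3+, Bxh2, Bd2, Bc1.
White has 11 legal moves and is not in check → neither.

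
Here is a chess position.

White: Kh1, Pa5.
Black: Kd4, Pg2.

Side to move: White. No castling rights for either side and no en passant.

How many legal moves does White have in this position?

White to move; king on h1.
In check: yes, from the black pawn on g2.
Legal moves: Kh2, Kxg2, Kg1.
Count: 3.

3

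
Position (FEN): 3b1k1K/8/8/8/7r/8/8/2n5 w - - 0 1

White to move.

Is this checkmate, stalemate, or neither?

checkmate

White to move; white king on h8.
In check: yes, from the black rook on h4.
King squares — g7: attacked by Kf8; h7: attacked by Rh4; g8: attacked by Kf8.
Legal moves for White: none.
In check with no legal moves → checkmate.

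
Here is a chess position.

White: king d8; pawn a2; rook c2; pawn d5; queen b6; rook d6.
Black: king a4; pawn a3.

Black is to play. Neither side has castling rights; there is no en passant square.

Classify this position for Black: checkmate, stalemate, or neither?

stalemate

Black to move; black king on a4.
In check: no.
King squares — a3: own pawn; b3: attacked by Pa2; b4: attacked by Qb6; a5: attacked by Qb6; b5: attacked by Qb6.
Legal moves for Black: none.
Not in check and no legal moves → stalemate.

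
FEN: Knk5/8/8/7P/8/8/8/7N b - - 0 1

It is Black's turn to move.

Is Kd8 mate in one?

After Kd8: white king on a8; in check: no.
White is not in check, so this cannot be checkmate.

no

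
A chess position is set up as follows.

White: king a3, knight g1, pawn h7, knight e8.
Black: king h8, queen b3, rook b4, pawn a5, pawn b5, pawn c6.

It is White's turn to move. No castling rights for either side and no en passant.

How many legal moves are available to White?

0

White to move; king on a3.
In check: yes, from the black queen on b3.
Legal moves: none.
Count: 0.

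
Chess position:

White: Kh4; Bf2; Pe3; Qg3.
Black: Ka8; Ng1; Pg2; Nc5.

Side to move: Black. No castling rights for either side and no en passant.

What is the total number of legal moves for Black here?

Black to move; king on a8.
In check: no.
Legal moves: Kb7, Ka7, Nd7, Nb7, Ne6, Na6, Ne4, Na4, Nd3, Nb3, Nh3, Nf3+, Ne2.
Count: 13.

13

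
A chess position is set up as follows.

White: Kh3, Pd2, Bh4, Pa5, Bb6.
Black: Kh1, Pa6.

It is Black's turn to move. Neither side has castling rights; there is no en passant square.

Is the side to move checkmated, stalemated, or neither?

stalemate

Black to move; black king on h1.
In check: no.
King squares — g1: attacked by Bb6; g2: attacked by Kh3; h2: attacked by Kh3.
Legal moves for Black: none.
Not in check and no legal moves → stalemate.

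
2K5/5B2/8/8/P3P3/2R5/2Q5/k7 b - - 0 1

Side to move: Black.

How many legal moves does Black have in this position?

Black to move; king on a1.
In check: no.
Legal moves: none.
Count: 0.

0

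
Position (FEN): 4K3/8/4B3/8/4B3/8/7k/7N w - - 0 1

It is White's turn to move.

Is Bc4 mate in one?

After Bc4: black king on h2; in check: no.
Black is not in check, so this cannot be checkmate.

no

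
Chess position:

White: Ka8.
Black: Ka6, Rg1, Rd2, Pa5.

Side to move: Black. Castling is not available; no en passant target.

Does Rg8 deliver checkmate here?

After Rg8: white king on a8; in check: yes, from the black rook on g8.
King squares — a7: attacked by Ka6; b7: attacked by Ka6; b8: attacked by Rg8.
White has no legal moves → checkmate.

yes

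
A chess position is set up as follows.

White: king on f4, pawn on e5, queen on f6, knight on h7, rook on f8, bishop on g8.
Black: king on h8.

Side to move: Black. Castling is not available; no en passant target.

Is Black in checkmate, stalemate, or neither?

Black to move; black king on h8.
In check: yes, from the white queen on f6.
King squares — g7: attacked by Qf6; h7: attacked by Bg8; g8: attacked by Rf8.
Legal moves for Black: none.
In check with no legal moves → checkmate.

checkmate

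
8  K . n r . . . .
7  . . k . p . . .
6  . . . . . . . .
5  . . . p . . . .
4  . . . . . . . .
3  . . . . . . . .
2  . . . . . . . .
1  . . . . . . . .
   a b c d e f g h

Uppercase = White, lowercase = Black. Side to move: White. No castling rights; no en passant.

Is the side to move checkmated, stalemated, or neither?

White to move; white king on a8.
In check: no.
King squares — a7: attacked by Nc8; b7: attacked by Kc7; b8: attacked by Kc7.
Legal moves for White: none.
Not in check and no legal moves → stalemate.

stalemate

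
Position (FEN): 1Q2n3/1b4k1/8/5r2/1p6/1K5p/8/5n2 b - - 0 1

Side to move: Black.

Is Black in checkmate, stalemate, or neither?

Black to move; black king on g7.
In check: no.
Legal moves for Black include: Nc7, Nf6, Nd6, Kh8, Kg8, Kf8, Kh7, Kf7, Kh6, Kg6, Kf6, Bc8, Ba8, Bc6, Ba6, Bd5+, Be4, Bf3, ... (list truncated; more exist).
Black has legal moves and is not in check → neither.

neither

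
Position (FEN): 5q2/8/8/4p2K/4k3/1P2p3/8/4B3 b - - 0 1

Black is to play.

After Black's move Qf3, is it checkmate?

no

After Qf3: white king on h5; in check: yes, from the black queen on f3.
White has 4 legal replies: Kh6, Kg6, Kg5, Kh4.
In check but a legal move exists → not checkmate.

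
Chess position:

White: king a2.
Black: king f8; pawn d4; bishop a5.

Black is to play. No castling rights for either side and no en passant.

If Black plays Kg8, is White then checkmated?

After Kg8: white king on a2; in check: no.
White is not in check, so this cannot be checkmate.

no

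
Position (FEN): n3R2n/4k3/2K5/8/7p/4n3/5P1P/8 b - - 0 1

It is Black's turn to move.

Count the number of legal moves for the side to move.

Black to move; king on e7.
In check: yes, from the white rook on e8.
Legal moves: Kxe8, Kf7, Kf6.
Count: 3.

3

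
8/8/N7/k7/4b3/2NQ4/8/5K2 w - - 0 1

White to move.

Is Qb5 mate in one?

After Qb5: black king on a5; in check: yes, from the white queen on b5.
King squares — a4: attacked by Nc3; b4: attacked by Qb5; b5: attacked by Nc3; a6: attacked by Qb5; b6: attacked by Qb5.
Black has no legal moves → checkmate.

yes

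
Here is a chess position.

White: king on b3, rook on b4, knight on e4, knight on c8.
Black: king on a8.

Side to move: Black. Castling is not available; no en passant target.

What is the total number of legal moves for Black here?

Black to move; king on a8.
In check: no.
Legal moves: none.
Count: 0.

0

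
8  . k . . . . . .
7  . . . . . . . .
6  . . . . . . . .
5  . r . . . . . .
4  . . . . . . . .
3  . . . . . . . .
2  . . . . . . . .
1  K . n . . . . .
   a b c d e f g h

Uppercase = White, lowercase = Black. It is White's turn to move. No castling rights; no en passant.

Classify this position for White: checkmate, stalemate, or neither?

White to move; white king on a1.
In check: no.
King squares — b1: attacked by Rb5; a2: attacked by Nc1; b2: attacked by Rb5.
Legal moves for White: none.
Not in check and no legal moves → stalemate.

stalemate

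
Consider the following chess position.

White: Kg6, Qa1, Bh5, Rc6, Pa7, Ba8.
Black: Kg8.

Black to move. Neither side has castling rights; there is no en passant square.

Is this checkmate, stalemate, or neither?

Black to move; black king on g8.
In check: no.
Legal moves for Black: Kf8.
Black has 1 legal move and is not in check → neither.

neither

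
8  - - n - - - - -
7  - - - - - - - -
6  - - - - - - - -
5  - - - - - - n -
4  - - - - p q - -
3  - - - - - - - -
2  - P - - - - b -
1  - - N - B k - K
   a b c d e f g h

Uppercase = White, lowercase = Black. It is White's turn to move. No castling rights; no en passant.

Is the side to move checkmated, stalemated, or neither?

checkmate

White to move; white king on h1.
In check: yes, from the black bishop on g2.
King squares — g1: attacked by Kf1; g2: attacked by Kf1; h2: attacked by Qf4.
Legal moves for White: none.
In check with no legal moves → checkmate.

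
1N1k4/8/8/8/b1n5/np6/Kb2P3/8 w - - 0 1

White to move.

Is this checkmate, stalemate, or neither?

checkmate

White to move; white king on a2.
In check: yes, from the black pawn on b3.
King squares — a1: attacked by Bb2; b1: attacked by Na3; b2: attacked by Nc4; a3: attacked by Bb2; b3: attacked by Ba4.
Legal moves for White: none.
In check with no legal moves → checkmate.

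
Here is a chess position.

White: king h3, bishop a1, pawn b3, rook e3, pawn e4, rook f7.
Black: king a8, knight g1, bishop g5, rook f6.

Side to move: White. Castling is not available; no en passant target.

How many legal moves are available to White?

4

White to move; king on h3.
In check: yes, from the black knight on g1.
Legal moves: Kg4, Kg3, Kh2, Kg2.
Count: 4.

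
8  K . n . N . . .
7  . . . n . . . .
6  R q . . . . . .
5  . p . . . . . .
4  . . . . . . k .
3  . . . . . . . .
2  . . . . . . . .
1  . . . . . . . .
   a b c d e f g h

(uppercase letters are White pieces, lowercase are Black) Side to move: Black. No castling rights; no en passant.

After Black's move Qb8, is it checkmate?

yes

After Qb8: white king on a8; in check: yes, from the black queen on b8.
King squares — a7: attacked by Qb8; b7: attacked by Qb8; b8: attacked by Nd7.
White has no legal moves → checkmate.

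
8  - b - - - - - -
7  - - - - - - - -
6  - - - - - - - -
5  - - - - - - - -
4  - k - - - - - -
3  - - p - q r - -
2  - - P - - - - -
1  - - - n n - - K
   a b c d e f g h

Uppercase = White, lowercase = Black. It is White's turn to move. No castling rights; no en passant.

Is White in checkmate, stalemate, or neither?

White to move; white king on h1.
In check: no.
King squares — g1: attacked by Qe3; g2: attacked by Ne1; h2: attacked by Bb8.
Legal moves for White: none.
Not in check and no legal moves → stalemate.

stalemate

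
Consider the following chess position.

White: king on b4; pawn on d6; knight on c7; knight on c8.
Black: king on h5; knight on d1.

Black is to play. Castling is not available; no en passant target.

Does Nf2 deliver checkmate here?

no

After Nf2: white king on b4; in check: no.
White is not in check, so this cannot be checkmate.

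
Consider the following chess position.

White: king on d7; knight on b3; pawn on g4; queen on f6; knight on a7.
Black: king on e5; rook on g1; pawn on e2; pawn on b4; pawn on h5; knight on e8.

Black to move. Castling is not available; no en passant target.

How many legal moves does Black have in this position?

Black to move; king on e5.
In check: yes, from the white queen on f6.
Legal moves: Kxf6, Kd5, Ke4, Nxf6+.
Count: 4.

4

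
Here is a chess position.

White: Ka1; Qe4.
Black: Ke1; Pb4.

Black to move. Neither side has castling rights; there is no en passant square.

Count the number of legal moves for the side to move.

Black to move; king on e1.
In check: yes, from the white queen on e4.
Legal moves: Kf2, Kd2, Kf1, Kd1.
Count: 4.

4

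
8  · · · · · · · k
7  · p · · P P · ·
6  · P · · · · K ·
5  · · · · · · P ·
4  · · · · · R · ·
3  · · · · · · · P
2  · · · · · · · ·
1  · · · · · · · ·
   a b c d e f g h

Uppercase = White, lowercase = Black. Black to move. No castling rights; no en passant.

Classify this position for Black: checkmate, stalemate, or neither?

stalemate

Black to move; black king on h8.
In check: no.
King squares — g7: attacked by Kg6; h7: attacked by Kg6; g8: attacked by Pf7.
Legal moves for Black: none.
Not in check and no legal moves → stalemate.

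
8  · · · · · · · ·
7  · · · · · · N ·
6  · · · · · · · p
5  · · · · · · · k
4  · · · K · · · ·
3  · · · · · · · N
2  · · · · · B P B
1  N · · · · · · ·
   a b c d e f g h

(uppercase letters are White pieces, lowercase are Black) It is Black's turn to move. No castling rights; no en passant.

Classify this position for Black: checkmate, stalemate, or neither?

Black to move; black king on h5.
In check: yes, from the white knight on g7.
Legal moves for Black: Kg6, Kg4.
Black is in check but has 2 legal moves → neither.

neither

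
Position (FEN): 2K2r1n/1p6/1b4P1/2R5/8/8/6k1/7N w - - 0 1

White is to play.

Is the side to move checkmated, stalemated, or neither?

neither

White to move; white king on c8.
In check: yes, from the black rook on f8.
King squares — b7: available; c7: attacked by Bb6; d7: available; b8: attacked by Rf8; d8: attacked by Bb6.
Legal moves for White: Kd7, Kxb7.
White is in check but has 2 legal moves → neither.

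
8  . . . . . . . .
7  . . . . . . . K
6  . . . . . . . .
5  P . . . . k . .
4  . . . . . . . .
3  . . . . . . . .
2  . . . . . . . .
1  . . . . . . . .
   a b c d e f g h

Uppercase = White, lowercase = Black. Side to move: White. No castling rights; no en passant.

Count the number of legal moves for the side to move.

White to move; king on h7.
In check: no.
Legal moves: Kh8, Kg8, Kg7, Kh6, a6.
Count: 5.

5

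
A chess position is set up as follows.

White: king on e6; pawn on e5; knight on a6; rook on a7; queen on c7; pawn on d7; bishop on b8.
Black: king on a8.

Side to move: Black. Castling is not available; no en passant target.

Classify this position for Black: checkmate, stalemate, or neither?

Black to move; black king on a8.
In check: yes, from the white rook on a7.
King squares — a7: attacked by Qc7; b7: attacked by Ra7; b8: attacked by Na6.
Legal moves for Black: none.
In check with no legal moves → checkmate.

checkmate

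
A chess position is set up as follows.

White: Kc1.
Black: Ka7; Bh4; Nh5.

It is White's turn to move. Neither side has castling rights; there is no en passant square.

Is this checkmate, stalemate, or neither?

White to move; white king on c1.
In check: no.
Legal moves for White: Kd2, Kc2, Kb2, Kd1, Kb1.
White has 5 legal moves and is not in check → neither.

neither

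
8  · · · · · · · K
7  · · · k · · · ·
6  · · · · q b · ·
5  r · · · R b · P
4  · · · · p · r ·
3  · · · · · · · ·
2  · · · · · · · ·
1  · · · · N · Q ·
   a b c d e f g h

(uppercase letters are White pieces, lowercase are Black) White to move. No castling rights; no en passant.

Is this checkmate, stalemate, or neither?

checkmate

White to move; white king on h8.
In check: yes, from the black bishop on f6.
King squares — g7: attacked by Rg4; h7: attacked by Bf5; g8: attacked by Rg4.
Legal moves for White: none.
In check with no legal moves → checkmate.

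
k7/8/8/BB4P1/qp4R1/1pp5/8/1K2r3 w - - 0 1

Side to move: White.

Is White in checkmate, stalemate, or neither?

White to move; white king on b1.
In check: yes, from the black rook on e1.
King squares — a1: attacked by Re1; c1: attacked by Re1; a2: attacked by Pb3; b2: attacked by Pc3; c2: attacked by Pb3.
Legal moves for White: none.
In check with no legal moves → checkmate.

checkmate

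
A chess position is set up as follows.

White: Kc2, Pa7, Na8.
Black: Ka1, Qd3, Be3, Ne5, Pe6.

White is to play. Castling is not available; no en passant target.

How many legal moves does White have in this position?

0

White to move; king on c2.
In check: yes, from the black queen on d3.
Legal moves: none.
Count: 0.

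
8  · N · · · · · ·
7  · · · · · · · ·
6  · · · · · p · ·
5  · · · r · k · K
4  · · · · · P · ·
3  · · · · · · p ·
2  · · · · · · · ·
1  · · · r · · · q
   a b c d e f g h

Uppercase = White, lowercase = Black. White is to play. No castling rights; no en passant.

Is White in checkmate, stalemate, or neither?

checkmate

White to move; white king on h5.
In check: yes, from the black queen on h1.
King squares — g4: attacked by Kf5; h4: attacked by Qh1; g5: attacked by Kf5; g6: attacked by Kf5; h6: attacked by Qh1.
Legal moves for White: none.
In check with no legal moves → checkmate.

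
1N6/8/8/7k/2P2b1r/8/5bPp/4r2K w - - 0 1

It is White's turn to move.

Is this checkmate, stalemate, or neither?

checkmate

White to move; white king on h1.
In check: yes, from the black rook on e1.
King squares — g1: attacked by Re1; g2: own pawn; h2: attacked by Bf4.
Legal moves for White: none.
In check with no legal moves → checkmate.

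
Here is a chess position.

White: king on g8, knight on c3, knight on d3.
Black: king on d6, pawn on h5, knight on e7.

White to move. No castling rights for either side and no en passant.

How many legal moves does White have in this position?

5

White to move; king on g8.
In check: yes, from the black knight on e7.
Legal moves: Kh8, Kf8, Kh7, Kg7, Kf7.
Count: 5.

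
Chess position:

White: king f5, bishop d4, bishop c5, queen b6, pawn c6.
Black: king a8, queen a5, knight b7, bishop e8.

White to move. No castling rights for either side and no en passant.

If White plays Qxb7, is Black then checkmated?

yes

After Qxb7: black king on a8; in check: yes, from the white queen on b7.
King squares — a7: attacked by Bc5; b7: attacked by Pc6; b8: attacked by Qb7.
Black has no legal moves → checkmate.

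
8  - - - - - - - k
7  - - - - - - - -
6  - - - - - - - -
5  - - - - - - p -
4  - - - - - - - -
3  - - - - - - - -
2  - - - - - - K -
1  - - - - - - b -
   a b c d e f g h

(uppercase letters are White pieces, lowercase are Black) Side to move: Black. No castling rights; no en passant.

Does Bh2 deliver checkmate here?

After Bh2: white king on g2; in check: no.
White is not in check, so this cannot be checkmate.

no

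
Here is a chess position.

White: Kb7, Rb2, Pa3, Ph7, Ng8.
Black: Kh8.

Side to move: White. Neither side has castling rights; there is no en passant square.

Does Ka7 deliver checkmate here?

After Ka7: black king on h8; in check: no.
Black is not in check, so this cannot be checkmate.

no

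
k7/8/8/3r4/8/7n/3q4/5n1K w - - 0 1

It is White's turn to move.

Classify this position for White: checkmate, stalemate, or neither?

White to move; white king on h1.
In check: no.
King squares — g1: attacked by Nh3; g2: attacked by Qd2; h2: attacked by Nf1.
Legal moves for White: none.
Not in check and no legal moves → stalemate.

stalemate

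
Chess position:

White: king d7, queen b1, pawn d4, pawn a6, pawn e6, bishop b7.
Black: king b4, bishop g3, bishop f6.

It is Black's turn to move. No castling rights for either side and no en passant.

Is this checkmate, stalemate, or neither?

neither

Black to move; black king on b4.
In check: yes, from the white queen on b1.
King squares — a3: available; b3: attacked by Qb1; c3: available; a4: available; c4: available; a5: available; b5: attacked by Qb1; c5: attacked by Pd4.
Legal moves for Black: Ka5, Kc4, Ka4, Kc3, Ka3.
Black is in check but has 5 legal moves → neither.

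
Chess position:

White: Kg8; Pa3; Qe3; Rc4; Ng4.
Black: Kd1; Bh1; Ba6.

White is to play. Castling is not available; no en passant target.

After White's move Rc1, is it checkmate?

yes

After Rc1: black king on d1; in check: yes, from the white rook on c1.
King squares — c1: attacked by Qe3; e1: attacked by Rc1; c2: attacked by Rc1; d2: attacked by Qe3; e2: attacked by Qe3.
Black has no legal moves → checkmate.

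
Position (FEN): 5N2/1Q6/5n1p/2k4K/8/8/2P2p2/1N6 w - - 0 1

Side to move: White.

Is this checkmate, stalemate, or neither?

White to move; white king on h5.
In check: yes, from the black knight on f6.
King squares — g4: attacked by Nf6; h4: available; g5: attacked by Ph6; g6: available; h6: available.
Legal moves for White: Kxh6, Kg6, Kh4.
White is in check but has 3 legal moves → neither.

neither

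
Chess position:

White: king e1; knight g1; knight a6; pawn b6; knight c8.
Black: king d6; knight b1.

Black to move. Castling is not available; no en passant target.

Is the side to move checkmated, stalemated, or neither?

Black to move; black king on d6.
In check: yes, from the white knight on c8.
Legal moves for Black: Kd7, Ke6, Kc6, Ke5, Kd5.
Black is in check but has 5 legal moves → neither.

neither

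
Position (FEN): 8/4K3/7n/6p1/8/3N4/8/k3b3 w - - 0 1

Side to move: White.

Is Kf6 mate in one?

After Kf6: black king on a1; in check: no.
Black is not in check, so this cannot be checkmate.

no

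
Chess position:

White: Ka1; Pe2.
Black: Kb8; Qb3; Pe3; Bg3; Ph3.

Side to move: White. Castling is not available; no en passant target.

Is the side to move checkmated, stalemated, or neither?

stalemate

White to move; white king on a1.
In check: no.
King squares — b1: attacked by Qb3; a2: attacked by Qb3; b2: attacked by Qb3.
Legal moves for White: none.
Not in check and no legal moves → stalemate.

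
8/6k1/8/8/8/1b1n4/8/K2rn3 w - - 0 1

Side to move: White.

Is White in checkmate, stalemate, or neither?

White to move; white king on a1.
In check: yes, from the black rook on d1.
King squares — b1: attacked by Rd1; a2: attacked by Bb3; b2: attacked by Nd3.
Legal moves for White: none.
In check with no legal moves → checkmate.

checkmate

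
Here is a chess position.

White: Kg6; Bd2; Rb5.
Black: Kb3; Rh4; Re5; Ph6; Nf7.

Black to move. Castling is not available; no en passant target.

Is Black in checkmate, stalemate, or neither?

neither

Black to move; black king on b3.
In check: yes, from the white rook on b5.
King squares — a2: available; b2: attacked by Rb5; c2: available; a3: available; c3: attacked by Bd2; a4: available; b4: attacked by Bd2; c4: available.
Legal moves for Black: Kc4, Ka4, Ka3, Kc2, Ka2, Rxb5, Rb4.
Black is in check but has 7 legal moves → neither.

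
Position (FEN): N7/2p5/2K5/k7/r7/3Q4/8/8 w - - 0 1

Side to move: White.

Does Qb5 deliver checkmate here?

After Qb5: black king on a5; in check: yes, from the white queen on b5.
King squares — a4: own rook; b4: attacked by Qb5; b5: attacked by Kc6; a6: attacked by Qb5; b6: attacked by Qb5.
Black has no legal moves → checkmate.

yes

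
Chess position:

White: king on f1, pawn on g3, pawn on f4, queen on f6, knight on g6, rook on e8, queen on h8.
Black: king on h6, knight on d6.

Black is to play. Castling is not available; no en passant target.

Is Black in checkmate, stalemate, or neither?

Black to move; black king on h6.
In check: yes, from the white queen on h8.
King squares — g5: attacked by Pf4; h5: attacked by Qh8; g6: attacked by Qf6; g7: attacked by Qf6; h7: attacked by Qh8.
Legal moves for Black: none.
In check with no legal moves → checkmate.

checkmate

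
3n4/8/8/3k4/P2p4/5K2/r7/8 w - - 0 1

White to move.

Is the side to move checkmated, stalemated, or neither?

White to move; white king on f3.
In check: no.
Legal moves for White: Kg4, Kf4, Kg3, a5.
White has 4 legal moves and is not in check → neither.

neither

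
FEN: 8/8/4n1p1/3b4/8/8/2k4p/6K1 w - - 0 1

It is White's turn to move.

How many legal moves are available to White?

White to move; king on g1.
In check: yes, from the black pawn on h2.
Legal moves: Kxh2, Kf2, Kf1.
Count: 3.

3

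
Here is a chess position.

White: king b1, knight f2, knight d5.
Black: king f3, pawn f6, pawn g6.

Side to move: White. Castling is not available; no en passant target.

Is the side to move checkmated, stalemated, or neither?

neither

White to move; white king on b1.
In check: no.
Legal moves for White include: Ne7, Nc7, Nxf6, Nb6, Nf4, Nb4, Ne3, Nc3, Ng4, Ne4, Nh3, Nd3, Nh1, Nd1, Kc2, Kb2, Ka2, Kc1, ... (list truncated; more exist).
White has legal moves and is not in check → neither.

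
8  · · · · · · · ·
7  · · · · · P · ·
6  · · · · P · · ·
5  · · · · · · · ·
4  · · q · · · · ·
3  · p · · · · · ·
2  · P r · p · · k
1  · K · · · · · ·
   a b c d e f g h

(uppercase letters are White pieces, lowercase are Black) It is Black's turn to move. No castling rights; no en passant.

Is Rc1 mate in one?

yes

After Rc1: white king on b1; in check: yes, from the black rook on c1.
King squares — a1: attacked by Rc1; c1: attacked by Qc4; a2: attacked by Pb3; b2: own pawn; c2: attacked by Rc1.
White has no legal moves → checkmate.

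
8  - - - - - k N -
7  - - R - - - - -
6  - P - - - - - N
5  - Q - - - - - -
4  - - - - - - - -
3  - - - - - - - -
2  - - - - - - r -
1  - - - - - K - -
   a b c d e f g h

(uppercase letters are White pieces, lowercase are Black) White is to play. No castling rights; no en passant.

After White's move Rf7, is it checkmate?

After Rf7: black king on f8; in check: yes, from the white rook on f7.
King squares — e7: attacked by Rf7; f7: attacked by Nh6; g7: attacked by Rf7; e8: attacked by Qb5; g8: attacked by Nh6.
Black has no legal moves → checkmate.

yes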